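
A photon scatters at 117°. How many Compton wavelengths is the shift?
1.4540 λ_C

The Compton shift formula is:
Δλ = λ_C(1 - cos θ)

Dividing both sides by λ_C:
Δλ/λ_C = 1 - cos θ

For θ = 117°:
Δλ/λ_C = 1 - cos(117°)
Δλ/λ_C = 1 - -0.4540
Δλ/λ_C = 1.4540

This means the shift is 1.4540 × λ_C = 3.5278 pm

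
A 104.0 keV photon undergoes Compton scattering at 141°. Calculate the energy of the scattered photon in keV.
76.3757 keV

First convert energy to wavelength:
λ = hc/E, with hc ≈ 1239.842 keV·pm (i.e. 1239.842 eV·nm)

For E = 104.0 keV = 104000 eV:
λ = 1239.842 keV·pm / 104.0 keV
λ = 11.9216 pm

Calculate the Compton shift:
Δλ = λ_C(1 - cos(141°)) = 2.4263 × 1.7771
Δλ = 4.3119 pm

Final wavelength:
λ' = 11.9216 + 4.3119 = 16.2335 pm

Final energy:
E' = hc/λ' = 1239.842 / 16.2335 = 76.3757 keV

(Intermediate values are shown rounded; full precision is carried through to the final answer.)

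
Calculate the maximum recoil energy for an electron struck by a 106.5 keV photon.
31.3322 keV

Maximum energy transfer occurs at θ = 180° (backscattering).

Initial photon: E₀ = 106.5 keV → λ₀ = 11.6417 pm

Maximum Compton shift (at 180°):
Δλ_max = 2λ_C = 2 × 2.4263 = 4.8526 pm

Final wavelength:
λ' = 11.6417 + 4.8526 = 16.4943 pm

Minimum photon energy (maximum energy to electron):
E'_min = hc/λ' = 75.1678 keV

Maximum electron kinetic energy:
K_max = E₀ - E'_min = 106.5000 - 75.1678 = 31.3322 keV

(Intermediate values are shown rounded; full precision is carried through to the final answer.)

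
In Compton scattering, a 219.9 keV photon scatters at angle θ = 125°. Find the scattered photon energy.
131.1143 keV

First convert energy to wavelength:
λ = hc/E, with hc ≈ 1239.842 keV·pm (i.e. 1239.842 eV·nm)

For E = 219.9 keV = 219900 eV:
λ = 1239.842 keV·pm / 219.9 keV
λ = 5.6382 pm

Calculate the Compton shift:
Δλ = λ_C(1 - cos(125°)) = 2.4263 × 1.5736
Δλ = 3.8180 pm

Final wavelength:
λ' = 5.6382 + 3.8180 = 9.4562 pm

Final energy:
E' = hc/λ' = 1239.842 / 9.4562 = 131.1143 keV

(Intermediate values are shown rounded; full precision is carried through to the final answer.)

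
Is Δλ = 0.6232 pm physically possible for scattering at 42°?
Yes, consistent

Calculate the expected shift for θ = 42°:

Δλ_expected = λ_C(1 - cos(42°))
Δλ_expected = 2.4263 × (1 - cos(42°))
Δλ_expected = 2.4263 × 0.2569
Δλ_expected = 0.6232 pm

Given shift: 0.6232 pm
Expected shift: 0.6232 pm
Difference: 0.0000 pm

The values match. This is consistent with Compton scattering at the stated angle.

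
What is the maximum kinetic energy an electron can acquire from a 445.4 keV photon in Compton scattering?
283.0380 keV

Maximum energy transfer occurs at θ = 180° (backscattering).

Initial photon: E₀ = 445.4 keV → λ₀ = 2.7837 pm

Maximum Compton shift (at 180°):
Δλ_max = 2λ_C = 2 × 2.4263 = 4.8526 pm

Final wavelength:
λ' = 2.7837 + 4.8526 = 7.6363 pm

Minimum photon energy (maximum energy to electron):
E'_min = hc/λ' = 162.3620 keV

Maximum electron kinetic energy:
K_max = E₀ - E'_min = 445.4000 - 162.3620 = 283.0380 keV

(Intermediate values are shown rounded; full precision is carried through to the final answer.)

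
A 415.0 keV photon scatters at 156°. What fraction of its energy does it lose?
0.6085 (or 60.85%)

Calculate initial and final photon energies:

Initial: E₀ = 415.0 keV → λ₀ = 2.9876 pm
Compton shift: Δλ = 4.6429 pm
Final wavelength: λ' = 7.6304 pm
Final energy: E' = 162.4866 keV

Fractional energy loss:
(E₀ - E')/E₀ = (415.0000 - 162.4866)/415.0000
= 252.5134/415.0000
= 0.6085
= 60.85%

(Intermediate values are shown rounded; full precision is carried through to the final answer.)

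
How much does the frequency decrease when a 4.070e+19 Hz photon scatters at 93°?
1.048e+19 Hz (decrease)

Convert frequency to wavelength (c = 299792458 m/s):
λ₀ = c/f₀ = 299792458/4.070e+19 = 7.3659081e-12 m = 7.3659 pm

Calculate Compton shift:
Δλ = λ_C(1 - cos(93°)) = 2.5533 pm

Final wavelength:
λ' = λ₀ + Δλ = 7.3659 + 2.5533 = 9.9192 pm

Final frequency:
f' = c/λ' = 299792458/9.9192016e-12 = 3.0223447e+19 Hz

Frequency shift (decrease):
Δf = f₀ - f' = 4.070e+19 - 3.0223447e+19 = 1.048e+19 Hz

(Intermediate values are shown rounded; full precision is carried through to the final answer.)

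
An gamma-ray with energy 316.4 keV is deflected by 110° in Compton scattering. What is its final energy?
172.8064 keV

First convert energy to wavelength:
λ = hc/E, with hc ≈ 1239.842 keV·pm (i.e. 1239.842 eV·nm)

For E = 316.4 keV = 316400 eV:
λ = 1239.842 keV·pm / 316.4 keV
λ = 3.9186 pm

Calculate the Compton shift:
Δλ = λ_C(1 - cos(110°)) = 2.4263 × 1.3420
Δλ = 3.2562 pm

Final wavelength:
λ' = 3.9186 + 3.2562 = 7.1747 pm

Final energy:
E' = hc/λ' = 1239.842 / 7.1747 = 172.8064 keV

(Intermediate values are shown rounded; full precision is carried through to the final answer.)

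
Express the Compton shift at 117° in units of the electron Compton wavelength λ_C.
1.4540 λ_C

The Compton shift formula is:
Δλ = λ_C(1 - cos θ)

Dividing both sides by λ_C:
Δλ/λ_C = 1 - cos θ

For θ = 117°:
Δλ/λ_C = 1 - cos(117°)
Δλ/λ_C = 1 - -0.4540
Δλ/λ_C = 1.4540

This means the shift is 1.4540 × λ_C = 3.5278 pm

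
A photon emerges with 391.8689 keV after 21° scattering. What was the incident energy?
412.9000 keV

Convert final energy to wavelength (hc ≈ 1239.842 keV·pm):
λ' = hc/E' = 1239.842 / 391.8689 = 3.1639 pm

Calculate the Compton shift:
Δλ = λ_C(1 - cos(21°))
Δλ = 2.4263 × (1 - cos(21°))
Δλ = 0.1612 pm

Initial wavelength:
λ = λ' - Δλ = 3.1639 - 0.1612 = 3.0028 pm

Initial energy:
E = hc/λ = 1239.842 / 3.0028 = 412.9000 keV

(Intermediate values are shown rounded; full precision is carried through to the final answer.)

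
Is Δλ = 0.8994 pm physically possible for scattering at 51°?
Yes, consistent

Calculate the expected shift for θ = 51°:

Δλ_expected = λ_C(1 - cos(51°))
Δλ_expected = 2.4263 × (1 - cos(51°))
Δλ_expected = 2.4263 × 0.3707
Δλ_expected = 0.8994 pm

Given shift: 0.8994 pm
Expected shift: 0.8994 pm
Difference: 0.0000 pm

The values match. This is consistent with Compton scattering at the stated angle.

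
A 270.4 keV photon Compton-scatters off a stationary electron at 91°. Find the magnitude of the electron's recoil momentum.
1.7373e-22 kg·m/s

The electron is initially at rest, so by conservation of momentum:
p⃗_e = p⃗₀ − p⃗'  (incident photon momentum minus scattered photon momentum)

Photon momentum magnitudes (p = h/λ = E/c):
λ₀ = hc/E₀ = 4.5852 pm → p₀ = h/λ₀ = 1.4451e-22 kg·m/s
Δλ = λ_C(1 − cos 91°) = 2.4687 pm
λ' = 7.0539 pm → p' = h/λ' = 9.3935e-23 kg·m/s

The scattered photon makes angle θ = 91° with the incident direction, so by the law of cosines:
|p⃗_e|² = p₀² + p'² − 2p₀p'cos θ
|p⃗_e|² = (1.4451e-22)² + (9.3935e-23)² − 2·1.4451e-22·9.3935e-23·cos(91°)
|p⃗_e| = 1.7373e-22 kg·m/s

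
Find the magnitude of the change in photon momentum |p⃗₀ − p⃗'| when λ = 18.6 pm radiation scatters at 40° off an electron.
2.4028e-23 kg·m/s

Photon momentum magnitude is p = h/λ.

Initial momentum:
p₀ = h/λ = 6.6261e-34/1.8600e-11 = 3.5624e-23 kg·m/s

After scattering:
λ' = λ + Δλ = 18.6 + 0.5676 = 19.1676 pm
p' = h/λ' = 6.6261e-34/1.9168e-11 = 3.4569e-23 kg·m/s

Momentum is a vector; the scattered photon's direction makes angle θ = 40° with the incident direction. The magnitude of the vector change Δp⃗ = p⃗₀ − p⃗' is found from the law of cosines:
|Δp⃗|² = p₀² + p'² − 2p₀p'cos θ
|Δp⃗|² = (3.5624e-23)² + (3.4569e-23)² − 2·3.5624e-23·3.4569e-23·cos(40°)
|Δp⃗| = 2.4028e-23 kg·m/s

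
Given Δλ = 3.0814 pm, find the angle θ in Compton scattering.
105.66°

From the Compton formula Δλ = λ_C(1 - cos θ), we can solve for θ:

cos θ = 1 - Δλ/λ_C

Given:
- Δλ = 3.0814 pm
- λ_C = h/(m_e·c) ≈ 2.42631024 pm

cos θ = 1 - 3.0814/2.42631024
cos θ = 1 - 1.269994
cos θ = -0.269994

θ = arccos(-0.269994)
θ = 105.66°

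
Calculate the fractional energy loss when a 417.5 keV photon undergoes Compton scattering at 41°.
0.1670 (or 16.70%)

Calculate initial and final photon energies:

Initial: E₀ = 417.5 keV → λ₀ = 2.9697 pm
Compton shift: Δλ = 0.5952 pm
Final wavelength: λ' = 3.5648 pm
Final energy: E' = 347.7981 keV

Fractional energy loss:
(E₀ - E')/E₀ = (417.5000 - 347.7981)/417.5000
= 69.7019/417.5000
= 0.1670
= 16.70%

(Intermediate values are shown rounded; full precision is carried through to the final answer.)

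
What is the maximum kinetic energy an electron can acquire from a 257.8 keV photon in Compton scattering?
129.4777 keV

Maximum energy transfer occurs at θ = 180° (backscattering).

Initial photon: E₀ = 257.8 keV → λ₀ = 4.8093 pm

Maximum Compton shift (at 180°):
Δλ_max = 2λ_C = 2 × 2.4263 = 4.8526 pm

Final wavelength:
λ' = 4.8093 + 4.8526 = 9.6619 pm

Minimum photon energy (maximum energy to electron):
E'_min = hc/λ' = 128.3223 keV

Maximum electron kinetic energy:
K_max = E₀ - E'_min = 257.8000 - 128.3223 = 129.4777 keV

(Intermediate values are shown rounded; full precision is carried through to the final answer.)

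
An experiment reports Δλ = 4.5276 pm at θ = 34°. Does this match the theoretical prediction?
No, inconsistent

Calculate the expected shift for θ = 34°:

Δλ_expected = λ_C(1 - cos(34°))
Δλ_expected = 2.4263 × (1 - cos(34°))
Δλ_expected = 2.4263 × 0.1710
Δλ_expected = 0.4148 pm

Given shift: 4.5276 pm
Expected shift: 0.4148 pm
Difference: 4.1127 pm

The values do not match. The given shift corresponds to θ ≈ 150.0°, not 34°.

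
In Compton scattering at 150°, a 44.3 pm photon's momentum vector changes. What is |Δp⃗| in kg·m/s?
2.7558e-23 kg·m/s

Photon momentum magnitude is p = h/λ.

Initial momentum:
p₀ = h/λ = 6.6261e-34/4.4300e-11 = 1.4957e-23 kg·m/s

After scattering:
λ' = λ + Δλ = 44.3 + 4.5276 = 48.8276 pm
p' = h/λ' = 6.6261e-34/4.8828e-11 = 1.3570e-23 kg·m/s

Momentum is a vector; the scattered photon's direction makes angle θ = 150° with the incident direction. The magnitude of the vector change Δp⃗ = p⃗₀ − p⃗' is found from the law of cosines:
|Δp⃗|² = p₀² + p'² − 2p₀p'cos θ
|Δp⃗|² = (1.4957e-23)² + (1.3570e-23)² − 2·1.4957e-23·1.3570e-23·cos(150°)
|Δp⃗| = 2.7558e-23 kg·m/s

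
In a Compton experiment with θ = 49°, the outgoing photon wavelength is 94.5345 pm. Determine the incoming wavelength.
93.7000 pm

From λ' = λ + Δλ, we have λ = λ' - Δλ

First calculate the Compton shift:
Δλ = λ_C(1 - cos θ)
Δλ = 2.4263 × (1 - cos(49°))
Δλ = 2.4263 × 0.3439
Δλ = 0.8345 pm

Initial wavelength:
λ = λ' - Δλ
λ = 94.5345 - 0.8345
λ = 93.7000 pm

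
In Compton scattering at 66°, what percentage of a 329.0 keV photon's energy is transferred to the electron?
0.2764 (or 27.64%)

Calculate initial and final photon energies:

Initial: E₀ = 329.0 keV → λ₀ = 3.7685 pm
Compton shift: Δλ = 1.4394 pm
Final wavelength: λ' = 5.2080 pm
Final energy: E' = 238.0668 keV

Fractional energy loss:
(E₀ - E')/E₀ = (329.0000 - 238.0668)/329.0000
= 90.9332/329.0000
= 0.2764
= 27.64%

(Intermediate values are shown rounded; full precision is carried through to the final answer.)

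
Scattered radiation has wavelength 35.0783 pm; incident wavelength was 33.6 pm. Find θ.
67.00°

First find the wavelength shift:
Δλ = λ' - λ = 35.0783 - 33.6 = 1.4783 pm

Using Δλ = λ_C(1 - cos θ), with λ_C = h/(m_e·c) ≈ 2.42631024 pm:
cos θ = 1 - Δλ/λ_C
cos θ = 1 - 1.4783/2.42631024
cos θ = 0.390721

θ = arccos(0.390721)
θ = 67.00°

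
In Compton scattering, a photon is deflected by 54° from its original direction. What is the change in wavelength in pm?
1.0002 pm

Using the Compton scattering formula:
Δλ = λ_C(1 - cos θ)

where λ_C = h/(m_e·c) ≈ 2.4263 pm is the Compton wavelength of an electron.

For θ = 54°:
cos(54°) = 0.5878
1 - cos(54°) = 0.4122

Δλ = 2.4263 × 0.4122
Δλ = 1.0002 pm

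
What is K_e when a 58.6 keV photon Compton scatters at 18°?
0.3271 keV

By energy conservation: K_e = E_initial - E_final

First find the scattered photon energy:
Initial wavelength: λ = hc/E = 21.1577 pm
Compton shift: Δλ = λ_C(1 - cos(18°)) = 0.1188 pm
Final wavelength: λ' = 21.1577 + 0.1188 = 21.2765 pm
Final photon energy: E' = hc/λ' = 58.2729 keV

Electron kinetic energy:
K_e = E - E' = 58.6000 - 58.2729 = 0.3271 keV

(Intermediate values are shown rounded; full precision is carried through to the final answer.)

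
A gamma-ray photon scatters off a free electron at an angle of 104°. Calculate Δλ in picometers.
3.0133 pm

Using the Compton scattering formula:
Δλ = λ_C(1 - cos θ)

where λ_C = h/(m_e·c) ≈ 2.4263 pm is the Compton wavelength of an electron.

For θ = 104°:
cos(104°) = -0.2419
1 - cos(104°) = 1.2419

Δλ = 2.4263 × 1.2419
Δλ = 3.0133 pm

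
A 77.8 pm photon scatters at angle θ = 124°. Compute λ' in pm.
81.5831 pm

Using the Compton scattering formula:
λ' = λ + Δλ = λ + λ_C(1 - cos θ)

Given:
- Initial wavelength λ = 77.8 pm
- Scattering angle θ = 124°
- Compton wavelength λ_C ≈ 2.4263 pm

Calculate the shift:
Δλ = 2.4263 × (1 - cos(124°))
Δλ = 2.4263 × 1.5592
Δλ = 3.7831 pm

Final wavelength:
λ' = 77.8 + 3.7831 = 81.5831 pm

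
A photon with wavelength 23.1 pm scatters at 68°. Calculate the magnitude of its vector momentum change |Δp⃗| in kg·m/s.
3.1126e-23 kg·m/s

Photon momentum magnitude is p = h/λ.

Initial momentum:
p₀ = h/λ = 6.6261e-34/2.3100e-11 = 2.8684e-23 kg·m/s

After scattering:
λ' = λ + Δλ = 23.1 + 1.5174 = 24.6174 pm
p' = h/λ' = 6.6261e-34/2.4617e-11 = 2.6916e-23 kg·m/s

Momentum is a vector; the scattered photon's direction makes angle θ = 68° with the incident direction. The magnitude of the vector change Δp⃗ = p⃗₀ − p⃗' is found from the law of cosines:
|Δp⃗|² = p₀² + p'² − 2p₀p'cos θ
|Δp⃗|² = (2.8684e-23)² + (2.6916e-23)² − 2·2.8684e-23·2.6916e-23·cos(68°)
|Δp⃗| = 3.1126e-23 kg·m/s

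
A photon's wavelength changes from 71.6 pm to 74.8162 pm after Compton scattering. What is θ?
109.00°

First find the wavelength shift:
Δλ = λ' - λ = 74.8162 - 71.6 = 3.2162 pm

Using Δλ = λ_C(1 - cos θ), with λ_C = h/(m_e·c) ≈ 2.42631024 pm:
cos θ = 1 - Δλ/λ_C
cos θ = 1 - 3.2162/2.42631024
cos θ = -0.325552

θ = arccos(-0.325552)
θ = 109.00°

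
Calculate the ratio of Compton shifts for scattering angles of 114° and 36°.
114° produces the larger shift by a factor of 7.366

Calculate both shifts using Δλ = λ_C(1 - cos θ):

For θ₁ = 36°:
Δλ₁ = 2.4263 × (1 - cos(36°))
Δλ₁ = 2.4263 × 0.1910
Δλ₁ = 0.4634 pm

For θ₂ = 114°:
Δλ₂ = 2.4263 × (1 - cos(114°))
Δλ₂ = 2.4263 × 1.4067
Δλ₂ = 3.4132 pm

The 114° angle produces the larger shift.
Ratio: 3.4132/0.4634 = 7.366

(Intermediate values are shown rounded; full precision is carried through to the final answer.)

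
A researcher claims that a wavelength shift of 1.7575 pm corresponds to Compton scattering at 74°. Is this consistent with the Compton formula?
Yes, consistent

Calculate the expected shift for θ = 74°:

Δλ_expected = λ_C(1 - cos(74°))
Δλ_expected = 2.4263 × (1 - cos(74°))
Δλ_expected = 2.4263 × 0.7244
Δλ_expected = 1.7575 pm

Given shift: 1.7575 pm
Expected shift: 1.7575 pm
Difference: 0.0000 pm

The values match. This is consistent with Compton scattering at the stated angle.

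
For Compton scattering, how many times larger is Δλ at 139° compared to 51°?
139° produces the larger shift by a factor of 4.734

Calculate both shifts using Δλ = λ_C(1 - cos θ):

For θ₁ = 51°:
Δλ₁ = 2.4263 × (1 - cos(51°))
Δλ₁ = 2.4263 × 0.3707
Δλ₁ = 0.8994 pm

For θ₂ = 139°:
Δλ₂ = 2.4263 × (1 - cos(139°))
Δλ₂ = 2.4263 × 1.7547
Δλ₂ = 4.2575 pm

The 139° angle produces the larger shift.
Ratio: 4.2575/0.8994 = 4.734

(Intermediate values are shown rounded; full precision is carried through to the final answer.)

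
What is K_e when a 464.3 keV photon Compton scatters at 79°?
196.7291 keV

By energy conservation: K_e = E_initial - E_final

First find the scattered photon energy:
Initial wavelength: λ = hc/E = 2.6703 pm
Compton shift: Δλ = λ_C(1 - cos(79°)) = 1.9633 pm
Final wavelength: λ' = 2.6703 + 1.9633 = 4.6337 pm
Final photon energy: E' = hc/λ' = 267.5709 keV

Electron kinetic energy:
K_e = E - E' = 464.3000 - 267.5709 = 196.7291 keV

(Intermediate values are shown rounded; full precision is carried through to the final answer.)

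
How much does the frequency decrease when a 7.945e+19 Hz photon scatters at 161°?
4.415e+19 Hz (decrease)

Convert frequency to wavelength (c = 299792458 m/s):
λ₀ = c/f₀ = 299792458/7.945e+19 = 3.7733475e-12 m = 3.7733 pm

Calculate Compton shift:
Δλ = λ_C(1 - cos(161°)) = 4.7204 pm

Final wavelength:
λ' = λ₀ + Δλ = 3.7733 + 4.7204 = 8.4938 pm

Final frequency:
f' = c/λ' = 299792458/8.4937791e-12 = 3.5295533e+19 Hz

Frequency shift (decrease):
Δf = f₀ - f' = 7.945e+19 - 3.5295533e+19 = 4.415e+19 Hz

(Intermediate values are shown rounded; full precision is carried through to the final answer.)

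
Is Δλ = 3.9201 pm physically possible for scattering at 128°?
Yes, consistent

Calculate the expected shift for θ = 128°:

Δλ_expected = λ_C(1 - cos(128°))
Δλ_expected = 2.4263 × (1 - cos(128°))
Δλ_expected = 2.4263 × 1.6157
Δλ_expected = 3.9201 pm

Given shift: 3.9201 pm
Expected shift: 3.9201 pm
Difference: 0.0000 pm

The values match. This is consistent with Compton scattering at the stated angle.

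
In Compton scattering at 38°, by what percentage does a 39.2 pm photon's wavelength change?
1.3121%

Calculate the Compton shift:
Δλ = λ_C(1 - cos(38°))
Δλ = 2.4263 × (1 - cos(38°))
Δλ = 2.4263 × 0.2120
Δλ = 0.5144 pm

Percentage change:
(Δλ/λ₀) × 100 = (0.5144/39.2) × 100
= 1.3121%

(Intermediate values are shown rounded; full precision is carried through to the final answer.)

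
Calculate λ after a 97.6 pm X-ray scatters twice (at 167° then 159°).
107.0819 pm

Apply Compton shift twice:

First scattering at θ₁ = 167°:
Δλ₁ = λ_C(1 - cos(167°))
Δλ₁ = 2.4263 × 1.9744
Δλ₁ = 4.7904 pm

After first scattering:
λ₁ = 97.6 + 4.7904 = 102.3904 pm

Second scattering at θ₂ = 159°:
Δλ₂ = λ_C(1 - cos(159°))
Δλ₂ = 2.4263 × 1.9336
Δλ₂ = 4.6915 pm

Final wavelength:
λ₂ = 102.3904 + 4.6915 = 107.0819 pm

Total shift: Δλ_total = 4.7904 + 4.6915 = 9.4819 pm

(Intermediate values are shown rounded; full precision is carried through to the final answer.)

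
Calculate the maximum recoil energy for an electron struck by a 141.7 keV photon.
50.5511 keV

Maximum energy transfer occurs at θ = 180° (backscattering).

Initial photon: E₀ = 141.7 keV → λ₀ = 8.7498 pm

Maximum Compton shift (at 180°):
Δλ_max = 2λ_C = 2 × 2.4263 = 4.8526 pm

Final wavelength:
λ' = 8.7498 + 4.8526 = 13.6024 pm

Minimum photon energy (maximum energy to electron):
E'_min = hc/λ' = 91.1489 keV

Maximum electron kinetic energy:
K_max = E₀ - E'_min = 141.7000 - 91.1489 = 50.5511 keV

(Intermediate values are shown rounded; full precision is carried through to the final answer.)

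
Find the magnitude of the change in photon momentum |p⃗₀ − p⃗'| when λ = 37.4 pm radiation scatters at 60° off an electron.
1.7445e-23 kg·m/s

Photon momentum magnitude is p = h/λ.

Initial momentum:
p₀ = h/λ = 6.6261e-34/3.7400e-11 = 1.7717e-23 kg·m/s

After scattering:
λ' = λ + Δλ = 37.4 + 1.2132 = 38.6132 pm
p' = h/λ' = 6.6261e-34/3.8613e-11 = 1.7160e-23 kg·m/s

Momentum is a vector; the scattered photon's direction makes angle θ = 60° with the incident direction. The magnitude of the vector change Δp⃗ = p⃗₀ − p⃗' is found from the law of cosines:
|Δp⃗|² = p₀² + p'² − 2p₀p'cos θ
|Δp⃗|² = (1.7717e-23)² + (1.7160e-23)² − 2·1.7717e-23·1.7160e-23·cos(60°)
|Δp⃗| = 1.7445e-23 kg·m/s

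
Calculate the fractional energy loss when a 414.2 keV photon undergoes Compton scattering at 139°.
0.5872 (or 58.72%)

Calculate initial and final photon energies:

Initial: E₀ = 414.2 keV → λ₀ = 2.9933 pm
Compton shift: Δλ = 4.2575 pm
Final wavelength: λ' = 7.2508 pm
Final energy: E' = 170.9936 keV

Fractional energy loss:
(E₀ - E')/E₀ = (414.2000 - 170.9936)/414.2000
= 243.2064/414.2000
= 0.5872
= 58.72%

(Intermediate values are shown rounded; full precision is carried through to the final answer.)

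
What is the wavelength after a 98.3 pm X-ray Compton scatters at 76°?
100.1393 pm

Using the Compton scattering formula:
λ' = λ + Δλ = λ + λ_C(1 - cos θ)

Given:
- Initial wavelength λ = 98.3 pm
- Scattering angle θ = 76°
- Compton wavelength λ_C ≈ 2.4263 pm

Calculate the shift:
Δλ = 2.4263 × (1 - cos(76°))
Δλ = 2.4263 × 0.7581
Δλ = 1.8393 pm

Final wavelength:
λ' = 98.3 + 1.8393 = 100.1393 pm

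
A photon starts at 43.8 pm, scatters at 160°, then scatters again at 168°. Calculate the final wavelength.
53.3059 pm

Apply Compton shift twice:

First scattering at θ₁ = 160°:
Δλ₁ = λ_C(1 - cos(160°))
Δλ₁ = 2.4263 × 1.9397
Δλ₁ = 4.7063 pm

After first scattering:
λ₁ = 43.8 + 4.7063 = 48.5063 pm

Second scattering at θ₂ = 168°:
Δλ₂ = λ_C(1 - cos(168°))
Δλ₂ = 2.4263 × 1.9781
Δλ₂ = 4.7996 pm

Final wavelength:
λ₂ = 48.5063 + 4.7996 = 53.3059 pm

Total shift: Δλ_total = 4.7063 + 4.7996 = 9.5059 pm

(Intermediate values are shown rounded; full precision is carried through to the final answer.)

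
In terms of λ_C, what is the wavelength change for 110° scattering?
1.3420 λ_C

The Compton shift formula is:
Δλ = λ_C(1 - cos θ)

Dividing both sides by λ_C:
Δλ/λ_C = 1 - cos θ

For θ = 110°:
Δλ/λ_C = 1 - cos(110°)
Δλ/λ_C = 1 - -0.3420
Δλ/λ_C = 1.3420

This means the shift is 1.3420 × λ_C = 3.2562 pm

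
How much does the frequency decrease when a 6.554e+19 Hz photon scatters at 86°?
2.165e+19 Hz (decrease)

Convert frequency to wavelength (c = 299792458 m/s):
λ₀ = c/f₀ = 299792458/6.554e+19 = 4.5741907e-12 m = 4.5742 pm

Calculate Compton shift:
Δλ = λ_C(1 - cos(86°)) = 2.2571 pm

Final wavelength:
λ' = λ₀ + Δλ = 4.5742 + 2.2571 = 6.8313 pm

Final frequency:
f' = c/λ' = 299792458/6.8312501e-12 = 4.3885446e+19 Hz

Frequency shift (decrease):
Δf = f₀ - f' = 6.554e+19 - 4.3885446e+19 = 2.165e+19 Hz

(Intermediate values are shown rounded; full precision is carried through to the final answer.)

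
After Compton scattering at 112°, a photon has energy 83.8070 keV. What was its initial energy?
108.2001 keV

Convert final energy to wavelength (hc ≈ 1239.842 keV·pm):
λ' = hc/E' = 1239.842 / 83.8070 = 14.7940 pm

Calculate the Compton shift:
Δλ = λ_C(1 - cos(112°))
Δλ = 2.4263 × (1 - cos(112°))
Δλ = 3.3352 pm

Initial wavelength:
λ = λ' - Δλ = 14.7940 - 3.3352 = 11.4588 pm

Initial energy:
E = hc/λ = 1239.842 / 11.4588 = 108.2001 keV

(Intermediate values are shown rounded; full precision is carried through to the final answer.)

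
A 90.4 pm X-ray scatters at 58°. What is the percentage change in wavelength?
1.2617%

Calculate the Compton shift:
Δλ = λ_C(1 - cos(58°))
Δλ = 2.4263 × (1 - cos(58°))
Δλ = 2.4263 × 0.4701
Δλ = 1.1406 pm

Percentage change:
(Δλ/λ₀) × 100 = (1.1406/90.4) × 100
= 1.2617%

(Intermediate values are shown rounded; full precision is carried through to the final answer.)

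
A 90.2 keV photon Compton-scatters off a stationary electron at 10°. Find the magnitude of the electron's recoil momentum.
8.3925e-24 kg·m/s

The electron is initially at rest, so by conservation of momentum:
p⃗_e = p⃗₀ − p⃗'  (incident photon momentum minus scattered photon momentum)

Photon momentum magnitudes (p = h/λ = E/c):
λ₀ = hc/E₀ = 13.7455 pm → p₀ = h/λ₀ = 4.8205e-23 kg·m/s
Δλ = λ_C(1 − cos 10°) = 0.0369 pm
λ' = 13.7823 pm → p' = h/λ' = 4.8077e-23 kg·m/s

The scattered photon makes angle θ = 10° with the incident direction, so by the law of cosines:
|p⃗_e|² = p₀² + p'² − 2p₀p'cos θ
|p⃗_e|² = (4.8205e-23)² + (4.8077e-23)² − 2·4.8205e-23·4.8077e-23·cos(10°)
|p⃗_e| = 8.3925e-24 kg·m/s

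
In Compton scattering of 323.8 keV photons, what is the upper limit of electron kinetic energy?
180.9883 keV

Maximum energy transfer occurs at θ = 180° (backscattering).

Initial photon: E₀ = 323.8 keV → λ₀ = 3.8290 pm

Maximum Compton shift (at 180°):
Δλ_max = 2λ_C = 2 × 2.4263 = 4.8526 pm

Final wavelength:
λ' = 3.8290 + 4.8526 = 8.6817 pm

Minimum photon energy (maximum energy to electron):
E'_min = hc/λ' = 142.8117 keV

Maximum electron kinetic energy:
K_max = E₀ - E'_min = 323.8000 - 142.8117 = 180.9883 keV

(Intermediate values are shown rounded; full precision is carried through to the final answer.)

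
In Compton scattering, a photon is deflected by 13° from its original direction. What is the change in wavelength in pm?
0.0622 pm

Using the Compton scattering formula:
Δλ = λ_C(1 - cos θ)

where λ_C = h/(m_e·c) ≈ 2.4263 pm is the Compton wavelength of an electron.

For θ = 13°:
cos(13°) = 0.9744
1 - cos(13°) = 0.0256

Δλ = 2.4263 × 0.0256
Δλ = 0.0622 pm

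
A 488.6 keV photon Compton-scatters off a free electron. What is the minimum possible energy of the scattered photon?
167.7693 keV (at θ = 180°)

The scattered photon has minimum energy when its wavelength is maximum, i.e., when the Compton shift Δλ = λ_C(1 − cos θ) is maximum. This occurs at θ = 180° (backscattering), giving Δλ_max = 2λ_C = 4.8526 pm.

Initial wavelength: λ₀ = hc/E₀ = 2.5375 pm
Maximum final wavelength: λ'_max = λ₀ + 2λ_C = 2.5375 + 4.8526 = 7.3902 pm
Minimum final energy: E'_min = hc/λ'_max = 167.7693 keV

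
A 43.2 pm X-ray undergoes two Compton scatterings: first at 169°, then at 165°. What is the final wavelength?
52.7780 pm

Apply Compton shift twice:

First scattering at θ₁ = 169°:
Δλ₁ = λ_C(1 - cos(169°))
Δλ₁ = 2.4263 × 1.9816
Δλ₁ = 4.8080 pm

After first scattering:
λ₁ = 43.2 + 4.8080 = 48.0080 pm

Second scattering at θ₂ = 165°:
Δλ₂ = λ_C(1 - cos(165°))
Δλ₂ = 2.4263 × 1.9659
Δλ₂ = 4.7699 pm

Final wavelength:
λ₂ = 48.0080 + 4.7699 = 52.7780 pm

Total shift: Δλ_total = 4.8080 + 4.7699 = 9.5780 pm

(Intermediate values are shown rounded; full precision is carried through to the final answer.)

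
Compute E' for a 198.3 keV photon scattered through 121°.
124.8795 keV

First convert energy to wavelength:
λ = hc/E, with hc ≈ 1239.842 keV·pm (i.e. 1239.842 eV·nm)

For E = 198.3 keV = 198300 eV:
λ = 1239.842 keV·pm / 198.3 keV
λ = 6.2524 pm

Calculate the Compton shift:
Δλ = λ_C(1 - cos(121°)) = 2.4263 × 1.5150
Δλ = 3.6760 pm

Final wavelength:
λ' = 6.2524 + 3.6760 = 9.9283 pm

Final energy:
E' = hc/λ' = 1239.842 / 9.9283 = 124.8795 keV

(Intermediate values are shown rounded; full precision is carried through to the final answer.)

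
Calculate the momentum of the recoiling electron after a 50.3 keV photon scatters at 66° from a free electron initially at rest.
2.8501e-23 kg·m/s

The electron is initially at rest, so by conservation of momentum:
p⃗_e = p⃗₀ − p⃗'  (incident photon momentum minus scattered photon momentum)

Photon momentum magnitudes (p = h/λ = E/c):
λ₀ = hc/E₀ = 24.6489 pm → p₀ = h/λ₀ = 2.6882e-23 kg·m/s
Δλ = λ_C(1 − cos 66°) = 1.4394 pm
λ' = 26.0884 pm → p' = h/λ' = 2.5399e-23 kg·m/s

The scattered photon makes angle θ = 66° with the incident direction, so by the law of cosines:
|p⃗_e|² = p₀² + p'² − 2p₀p'cos θ
|p⃗_e|² = (2.6882e-23)² + (2.5399e-23)² − 2·2.6882e-23·2.5399e-23·cos(66°)
|p⃗_e| = 2.8501e-23 kg·m/s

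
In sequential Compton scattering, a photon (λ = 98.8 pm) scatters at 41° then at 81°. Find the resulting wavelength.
101.4419 pm

Apply Compton shift twice:

First scattering at θ₁ = 41°:
Δλ₁ = λ_C(1 - cos(41°))
Δλ₁ = 2.4263 × 0.2453
Δλ₁ = 0.5952 pm

After first scattering:
λ₁ = 98.8 + 0.5952 = 99.3952 pm

Second scattering at θ₂ = 81°:
Δλ₂ = λ_C(1 - cos(81°))
Δλ₂ = 2.4263 × 0.8436
Δλ₂ = 2.0468 pm

Final wavelength:
λ₂ = 99.3952 + 2.0468 = 101.4419 pm

Total shift: Δλ_total = 0.5952 + 2.0468 = 2.6419 pm

(Intermediate values are shown rounded; full precision is carried through to the final answer.)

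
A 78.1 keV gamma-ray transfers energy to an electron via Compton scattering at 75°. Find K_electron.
7.9470 keV

By energy conservation: K_e = E_initial - E_final

First find the scattered photon energy:
Initial wavelength: λ = hc/E = 15.8751 pm
Compton shift: Δλ = λ_C(1 - cos(75°)) = 1.7983 pm
Final wavelength: λ' = 15.8751 + 1.7983 = 17.6734 pm
Final photon energy: E' = hc/λ' = 70.1530 keV

Electron kinetic energy:
K_e = E - E' = 78.1000 - 70.1530 = 7.9470 keV

(Intermediate values are shown rounded; full precision is carried through to the final answer.)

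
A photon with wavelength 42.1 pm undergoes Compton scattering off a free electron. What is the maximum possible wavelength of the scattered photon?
46.9526 pm (at θ = 180°)

The Compton shift is Δλ = λ_C(1 − cos θ).

Since cos θ ranges from −1 to 1, the factor (1 − cos θ) ranges from 0 to 2; the maximum shift occurs at θ = 180° (backscattering):
Δλ_max = 2λ_C = 2 × 2.4263 pm = 4.8526 pm

Maximum scattered wavelength:
λ'_max = λ₀ + Δλ_max = 42.1 + 4.8526 = 46.9526 pm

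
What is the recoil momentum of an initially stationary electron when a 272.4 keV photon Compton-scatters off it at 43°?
1.0145e-22 kg·m/s

The electron is initially at rest, so by conservation of momentum:
p⃗_e = p⃗₀ − p⃗'  (incident photon momentum minus scattered photon momentum)

Photon momentum magnitudes (p = h/λ = E/c):
λ₀ = hc/E₀ = 4.5515 pm → p₀ = h/λ₀ = 1.4558e-22 kg·m/s
Δλ = λ_C(1 − cos 43°) = 0.6518 pm
λ' = 5.2034 pm → p' = h/λ' = 1.2734e-22 kg·m/s

The scattered photon makes angle θ = 43° with the incident direction, so by the law of cosines:
|p⃗_e|² = p₀² + p'² − 2p₀p'cos θ
|p⃗_e|² = (1.4558e-22)² + (1.2734e-22)² − 2·1.4558e-22·1.2734e-22·cos(43°)
|p⃗_e| = 1.0145e-22 kg·m/s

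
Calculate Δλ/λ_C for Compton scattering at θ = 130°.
1.6428 λ_C

The Compton shift formula is:
Δλ = λ_C(1 - cos θ)

Dividing both sides by λ_C:
Δλ/λ_C = 1 - cos θ

For θ = 130°:
Δλ/λ_C = 1 - cos(130°)
Δλ/λ_C = 1 - -0.6428
Δλ/λ_C = 1.6428

This means the shift is 1.6428 × λ_C = 3.9859 pm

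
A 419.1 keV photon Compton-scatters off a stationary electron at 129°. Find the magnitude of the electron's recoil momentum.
2.9391e-22 kg·m/s

The electron is initially at rest, so by conservation of momentum:
p⃗_e = p⃗₀ − p⃗'  (incident photon momentum minus scattered photon momentum)

Photon momentum magnitudes (p = h/λ = E/c):
λ₀ = hc/E₀ = 2.9583 pm → p₀ = h/λ₀ = 2.2398e-22 kg·m/s
Δλ = λ_C(1 − cos 129°) = 3.9532 pm
λ' = 6.9116 pm → p' = h/λ' = 9.5869e-23 kg·m/s

The scattered photon makes angle θ = 129° with the incident direction, so by the law of cosines:
|p⃗_e|² = p₀² + p'² − 2p₀p'cos θ
|p⃗_e|² = (2.2398e-22)² + (9.5869e-23)² − 2·2.2398e-22·9.5869e-23·cos(129°)
|p⃗_e| = 2.9391e-22 kg·m/s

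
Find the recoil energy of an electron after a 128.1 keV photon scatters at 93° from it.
26.7395 keV

By energy conservation: K_e = E_initial - E_final

First find the scattered photon energy:
Initial wavelength: λ = hc/E = 9.6787 pm
Compton shift: Δλ = λ_C(1 - cos(93°)) = 2.5533 pm
Final wavelength: λ' = 9.6787 + 2.5533 = 12.2320 pm
Final photon energy: E' = hc/λ' = 101.3605 keV

Electron kinetic energy:
K_e = E - E' = 128.1000 - 101.3605 = 26.7395 keV

(Intermediate values are shown rounded; full precision is carried through to the final answer.)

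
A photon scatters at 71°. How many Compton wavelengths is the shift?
0.6744 λ_C

The Compton shift formula is:
Δλ = λ_C(1 - cos θ)

Dividing both sides by λ_C:
Δλ/λ_C = 1 - cos θ

For θ = 71°:
Δλ/λ_C = 1 - cos(71°)
Δλ/λ_C = 1 - 0.3256
Δλ/λ_C = 0.6744

This means the shift is 0.6744 × λ_C = 1.6364 pm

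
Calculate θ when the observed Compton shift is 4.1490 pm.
135.24°

From the Compton formula Δλ = λ_C(1 - cos θ), we can solve for θ:

cos θ = 1 - Δλ/λ_C

Given:
- Δλ = 4.1490 pm
- λ_C = h/(m_e·c) ≈ 2.42631024 pm

cos θ = 1 - 4.1490/2.42631024
cos θ = 1 - 1.710004
cos θ = -0.710004

θ = arccos(-0.710004)
θ = 135.24°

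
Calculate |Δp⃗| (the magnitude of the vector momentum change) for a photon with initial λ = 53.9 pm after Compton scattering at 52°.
1.0688e-23 kg·m/s

Photon momentum magnitude is p = h/λ.

Initial momentum:
p₀ = h/λ = 6.6261e-34/5.3900e-11 = 1.2293e-23 kg·m/s

After scattering:
λ' = λ + Δλ = 53.9 + 0.9325 = 54.8325 pm
p' = h/λ' = 6.6261e-34/5.4833e-11 = 1.2084e-23 kg·m/s

Momentum is a vector; the scattered photon's direction makes angle θ = 52° with the incident direction. The magnitude of the vector change Δp⃗ = p⃗₀ − p⃗' is found from the law of cosines:
|Δp⃗|² = p₀² + p'² − 2p₀p'cos θ
|Δp⃗|² = (1.2293e-23)² + (1.2084e-23)² − 2·1.2293e-23·1.2084e-23·cos(52°)
|Δp⃗| = 1.0688e-23 kg·m/s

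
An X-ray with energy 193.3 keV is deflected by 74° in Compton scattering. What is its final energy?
151.7255 keV

First convert energy to wavelength:
λ = hc/E, with hc ≈ 1239.842 keV·pm (i.e. 1239.842 eV·nm)

For E = 193.3 keV = 193300 eV:
λ = 1239.842 keV·pm / 193.3 keV
λ = 6.4141 pm

Calculate the Compton shift:
Δλ = λ_C(1 - cos(74°)) = 2.4263 × 0.7244
Δλ = 1.7575 pm

Final wavelength:
λ' = 6.4141 + 1.7575 = 8.1716 pm

Final energy:
E' = hc/λ' = 1239.842 / 8.1716 = 151.7255 keV

(Intermediate values are shown rounded; full precision is carried through to the final answer.)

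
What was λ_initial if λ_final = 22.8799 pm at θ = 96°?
20.2000 pm

From λ' = λ + Δλ, we have λ = λ' - Δλ

First calculate the Compton shift:
Δλ = λ_C(1 - cos θ)
Δλ = 2.4263 × (1 - cos(96°))
Δλ = 2.4263 × 1.1045
Δλ = 2.6799 pm

Initial wavelength:
λ = λ' - Δλ
λ = 22.8799 - 2.6799
λ = 20.2000 pm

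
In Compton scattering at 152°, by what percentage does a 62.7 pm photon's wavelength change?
7.2865%

Calculate the Compton shift:
Δλ = λ_C(1 - cos(152°))
Δλ = 2.4263 × (1 - cos(152°))
Δλ = 2.4263 × 1.8829
Δλ = 4.5686 pm

Percentage change:
(Δλ/λ₀) × 100 = (4.5686/62.7) × 100
= 7.2865%

(Intermediate values are shown rounded; full precision is carried through to the final answer.)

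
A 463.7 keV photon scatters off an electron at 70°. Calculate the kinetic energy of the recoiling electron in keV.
173.3569 keV

By energy conservation: K_e = E_initial - E_final

First find the scattered photon energy:
Initial wavelength: λ = hc/E = 2.6738 pm
Compton shift: Δλ = λ_C(1 - cos(70°)) = 1.5965 pm
Final wavelength: λ' = 2.6738 + 1.5965 = 4.2703 pm
Final photon energy: E' = hc/λ' = 290.3431 keV

Electron kinetic energy:
K_e = E - E' = 463.7000 - 290.3431 = 173.3569 keV

(Intermediate values are shown rounded; full precision is carried through to the final answer.)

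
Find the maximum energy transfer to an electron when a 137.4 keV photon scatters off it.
48.0498 keV

Maximum energy transfer occurs at θ = 180° (backscattering).

Initial photon: E₀ = 137.4 keV → λ₀ = 9.0236 pm

Maximum Compton shift (at 180°):
Δλ_max = 2λ_C = 2 × 2.4263 = 4.8526 pm

Final wavelength:
λ' = 9.0236 + 4.8526 = 13.8762 pm

Minimum photon energy (maximum energy to electron):
E'_min = hc/λ' = 89.3502 keV

Maximum electron kinetic energy:
K_max = E₀ - E'_min = 137.4000 - 89.3502 = 48.0498 keV

(Intermediate values are shown rounded; full precision is carried through to the final answer.)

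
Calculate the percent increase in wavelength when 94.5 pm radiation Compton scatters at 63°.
1.4019%

Calculate the Compton shift:
Δλ = λ_C(1 - cos(63°))
Δλ = 2.4263 × (1 - cos(63°))
Δλ = 2.4263 × 0.5460
Δλ = 1.3248 pm

Percentage change:
(Δλ/λ₀) × 100 = (1.3248/94.5) × 100
= 1.4019%

(Intermediate values are shown rounded; full precision is carried through to the final answer.)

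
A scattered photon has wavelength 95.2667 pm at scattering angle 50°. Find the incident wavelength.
94.4000 pm

From λ' = λ + Δλ, we have λ = λ' - Δλ

First calculate the Compton shift:
Δλ = λ_C(1 - cos θ)
Δλ = 2.4263 × (1 - cos(50°))
Δλ = 2.4263 × 0.3572
Δλ = 0.8667 pm

Initial wavelength:
λ = λ' - Δλ
λ = 95.2667 - 0.8667
λ = 94.4000 pm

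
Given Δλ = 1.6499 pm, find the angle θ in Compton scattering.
71.34°

From the Compton formula Δλ = λ_C(1 - cos θ), we can solve for θ:

cos θ = 1 - Δλ/λ_C

Given:
- Δλ = 1.6499 pm
- λ_C = h/(m_e·c) ≈ 2.42631024 pm

cos θ = 1 - 1.6499/2.42631024
cos θ = 1 - 0.680004
cos θ = 0.319996

θ = arccos(0.319996)
θ = 71.34°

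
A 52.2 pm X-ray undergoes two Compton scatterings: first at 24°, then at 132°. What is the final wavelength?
56.4596 pm

Apply Compton shift twice:

First scattering at θ₁ = 24°:
Δλ₁ = λ_C(1 - cos(24°))
Δλ₁ = 2.4263 × 0.0865
Δλ₁ = 0.2098 pm

After first scattering:
λ₁ = 52.2 + 0.2098 = 52.4098 pm

Second scattering at θ₂ = 132°:
Δλ₂ = λ_C(1 - cos(132°))
Δλ₂ = 2.4263 × 1.6691
Δλ₂ = 4.0498 pm

Final wavelength:
λ₂ = 52.4098 + 4.0498 = 56.4596 pm

Total shift: Δλ_total = 0.2098 + 4.0498 = 4.2596 pm

(Intermediate values are shown rounded; full precision is carried through to the final answer.)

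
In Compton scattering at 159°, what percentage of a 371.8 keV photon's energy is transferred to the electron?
0.5845 (or 58.45%)

Calculate initial and final photon energies:

Initial: E₀ = 371.8 keV → λ₀ = 3.3347 pm
Compton shift: Δλ = 4.6915 pm
Final wavelength: λ' = 8.0262 pm
Final energy: E' = 154.4750 keV

Fractional energy loss:
(E₀ - E')/E₀ = (371.8000 - 154.4750)/371.8000
= 217.3250/371.8000
= 0.5845
= 58.45%

(Intermediate values are shown rounded; full precision is carried through to the final answer.)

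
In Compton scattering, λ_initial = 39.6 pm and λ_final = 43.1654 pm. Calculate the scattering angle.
118.00°

First find the wavelength shift:
Δλ = λ' - λ = 43.1654 - 39.6 = 3.5654 pm

Using Δλ = λ_C(1 - cos θ), with λ_C = h/(m_e·c) ≈ 2.42631024 pm:
cos θ = 1 - Δλ/λ_C
cos θ = 1 - 3.5654/2.42631024
cos θ = -0.469474

θ = arccos(-0.469474)
θ = 118.00°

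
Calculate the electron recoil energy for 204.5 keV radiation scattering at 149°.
87.1892 keV

By energy conservation: K_e = E_initial - E_final

First find the scattered photon energy:
Initial wavelength: λ = hc/E = 6.0628 pm
Compton shift: Δλ = λ_C(1 - cos(149°)) = 4.5061 pm
Final wavelength: λ' = 6.0628 + 4.5061 = 10.5689 pm
Final photon energy: E' = hc/λ' = 117.3108 keV

Electron kinetic energy:
K_e = E - E' = 204.5000 - 117.3108 = 87.1892 keV

(Intermediate values are shown rounded; full precision is carried through to the final answer.)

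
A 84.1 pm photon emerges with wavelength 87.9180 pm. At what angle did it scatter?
125.00°

First find the wavelength shift:
Δλ = λ' - λ = 87.9180 - 84.1 = 3.8180 pm

Using Δλ = λ_C(1 - cos θ), with λ_C = h/(m_e·c) ≈ 2.42631024 pm:
cos θ = 1 - Δλ/λ_C
cos θ = 1 - 3.8180/2.42631024
cos θ = -0.573583

θ = arccos(-0.573583)
θ = 125.00°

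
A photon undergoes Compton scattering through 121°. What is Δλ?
3.6760 pm

Using the Compton scattering formula:
Δλ = λ_C(1 - cos θ)

where λ_C = h/(m_e·c) ≈ 2.4263 pm is the Compton wavelength of an electron.

For θ = 121°:
cos(121°) = -0.5150
1 - cos(121°) = 1.5150

Δλ = 2.4263 × 1.5150
Δλ = 3.6760 pm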